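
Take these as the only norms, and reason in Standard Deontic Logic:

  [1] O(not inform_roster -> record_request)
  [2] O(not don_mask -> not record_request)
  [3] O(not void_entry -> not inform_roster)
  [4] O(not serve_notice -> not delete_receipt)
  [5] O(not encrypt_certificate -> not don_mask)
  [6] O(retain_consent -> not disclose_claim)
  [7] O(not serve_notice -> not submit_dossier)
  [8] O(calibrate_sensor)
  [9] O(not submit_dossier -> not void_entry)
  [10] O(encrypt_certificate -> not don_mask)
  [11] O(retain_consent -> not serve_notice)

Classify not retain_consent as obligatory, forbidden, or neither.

Premises 5 and 10 cover both cases: O(not encrypt_certificate -> not don_mask) and O(encrypt_certificate -> not don_mask). Since not encrypt_certificate ∨ encrypt_certificate is a tautology, O(not don_mask) follows.
Premise 2 is O(not don_mask -> not record_request); since O(not don_mask), deontic closure gives O(not record_request).
The contrapositive of premise 1 (O(not inform_roster -> record_request)) is O(not record_request -> inform_roster), and O(not record_request) is already established, so O(inform_roster).
Premise 3 is O(not void_entry -> not inform_roster); contrapositively O(inform_roster -> void_entry). Since O(inform_roster) holds, K gives O(void_entry).
Premise 9 is O(not submit_dossier -> not void_entry); contrapositively O(void_entry -> submit_dossier). Since O(void_entry) holds, K gives O(submit_dossier).
Premise 7 is O(not serve_notice -> not submit_dossier); contrapositively O(submit_dossier -> serve_notice). Since O(submit_dossier) holds, K gives O(serve_notice).
Premise 11, O(retain_consent -> not serve_notice), contraposes to O(serve_notice -> not retain_consent); with O(serve_notice) we get O(not retain_consent).
Premises 4, 6, 8 do not contribute to this derivation.
Hence not retain_consent is obligatory.

Obligatory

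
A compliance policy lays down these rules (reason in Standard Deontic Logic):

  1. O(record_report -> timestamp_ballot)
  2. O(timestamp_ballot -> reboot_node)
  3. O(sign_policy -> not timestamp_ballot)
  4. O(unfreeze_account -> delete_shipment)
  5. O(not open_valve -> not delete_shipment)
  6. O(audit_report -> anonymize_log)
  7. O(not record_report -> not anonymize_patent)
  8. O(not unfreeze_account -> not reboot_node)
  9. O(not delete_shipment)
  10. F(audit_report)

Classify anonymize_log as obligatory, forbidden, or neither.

Premise 6 is O(audit_report -> anonymize_log), but O(audit_report) is not derivable from the premises, so it does not yield O(anonymize_log).
No premise or chain of K-axiom applications forces O(anonymize_log), and none forces O(not anonymize_log). So anonymize_log is neither obligatory nor forbidden under these norms.

Neither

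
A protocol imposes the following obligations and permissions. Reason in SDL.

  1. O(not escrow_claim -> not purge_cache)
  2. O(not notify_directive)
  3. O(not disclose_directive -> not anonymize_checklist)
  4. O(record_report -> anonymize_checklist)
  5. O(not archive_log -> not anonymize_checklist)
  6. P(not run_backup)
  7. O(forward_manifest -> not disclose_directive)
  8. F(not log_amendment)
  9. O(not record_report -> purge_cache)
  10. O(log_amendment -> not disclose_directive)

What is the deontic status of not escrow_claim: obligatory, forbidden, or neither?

Forbidden

F(not log_amendment) at premise 8 means O(log_amendment).
Premise 10 is O(log_amendment -> not disclose_directive); since O(log_amendment), deontic closure gives O(not disclose_directive).
Applying K to premise 3 (O(not disclose_directive -> not anonymize_checklist)) and O(not disclose_directive) yields O(not anonymize_checklist).
Premise 4, O(record_report -> anonymize_checklist), contraposes to O(not anonymize_checklist -> not record_report); with O(not anonymize_checklist) we get O(not record_report).
Applying K to premise 9 (O(not record_report -> purge_cache)) and O(not record_report) yields O(purge_cache).
Premise 1, O(not escrow_claim -> not purge_cache), contraposes to O(purge_cache -> escrow_claim); with O(purge_cache) we get O(escrow_claim).
Premises 2, 5, 6, 7 do not contribute to this derivation.
Thus O(escrow_claim), which is F(not escrow_claim): not escrow_claim is forbidden.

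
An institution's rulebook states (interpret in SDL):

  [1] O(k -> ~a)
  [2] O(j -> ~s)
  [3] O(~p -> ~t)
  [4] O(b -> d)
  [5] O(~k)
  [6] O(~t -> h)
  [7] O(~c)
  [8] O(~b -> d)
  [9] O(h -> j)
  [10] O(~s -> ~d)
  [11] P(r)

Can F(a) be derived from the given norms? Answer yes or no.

Premise 1 is O(k -> ~a), but O(k) is not derivable from the premises, so it does not yield O(~a).
No other premise forces O(~a). An ideal world satisfying every premise can still have a true, so F(a) is not derivable.

No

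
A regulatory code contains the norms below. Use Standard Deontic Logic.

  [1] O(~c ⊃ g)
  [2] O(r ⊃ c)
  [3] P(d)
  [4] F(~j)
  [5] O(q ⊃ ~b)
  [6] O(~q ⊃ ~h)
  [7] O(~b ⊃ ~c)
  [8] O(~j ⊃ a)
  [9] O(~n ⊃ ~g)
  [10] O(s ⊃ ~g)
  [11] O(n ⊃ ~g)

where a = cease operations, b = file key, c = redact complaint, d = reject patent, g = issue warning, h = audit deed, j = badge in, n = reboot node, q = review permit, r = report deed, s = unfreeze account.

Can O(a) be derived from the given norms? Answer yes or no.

No

Premise 8 is O(~j ⊃ a), but O(~j) is not derivable from the premises, so it does not yield O(a).
No other premise forces O(a). An ideal world satisfying every premise can still have a false, so O(a) is not derivable.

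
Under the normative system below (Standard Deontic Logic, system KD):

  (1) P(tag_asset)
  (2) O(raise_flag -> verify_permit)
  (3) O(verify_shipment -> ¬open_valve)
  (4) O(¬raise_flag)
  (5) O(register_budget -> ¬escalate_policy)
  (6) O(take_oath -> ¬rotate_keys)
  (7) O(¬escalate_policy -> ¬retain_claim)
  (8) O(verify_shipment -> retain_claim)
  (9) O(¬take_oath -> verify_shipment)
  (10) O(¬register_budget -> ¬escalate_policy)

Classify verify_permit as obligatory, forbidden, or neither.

Neither

Premise 2 is O(raise_flag -> verify_permit), but O(raise_flag) is not derivable from the premises, so it does not yield O(verify_permit).
No premise or chain of K-axiom applications forces O(verify_permit), and none forces O(¬verify_permit). So verify_permit is neither obligatory nor forbidden under these norms.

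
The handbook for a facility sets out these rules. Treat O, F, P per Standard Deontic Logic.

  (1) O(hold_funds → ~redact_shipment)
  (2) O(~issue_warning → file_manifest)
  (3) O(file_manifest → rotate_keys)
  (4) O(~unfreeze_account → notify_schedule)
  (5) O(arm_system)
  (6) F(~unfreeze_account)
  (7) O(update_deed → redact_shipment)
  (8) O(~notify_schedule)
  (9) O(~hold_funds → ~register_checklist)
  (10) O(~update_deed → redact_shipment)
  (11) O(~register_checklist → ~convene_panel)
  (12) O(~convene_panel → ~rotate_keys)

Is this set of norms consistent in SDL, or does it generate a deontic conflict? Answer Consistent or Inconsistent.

Consistent

Premise 4 is O(~unfreeze_account → notify_schedule), but O(~unfreeze_account) is not derivable from the premises, so it does not yield O(notify_schedule).
So O(notify_schedule) is not derivable, and the apparent clash with O(~notify_schedule) does not arise.
A world satisfying every obligation exists (e.g. arm_system=true, convene_panel=false, file_manifest=false, hold_funds=false, issue_warning=true, notify_schedule=false, redact_shipment=true, register_checklist=false, rotate_keys=false, unfreeze_account=true, update_deed=false); no atom is both obligatory and forbidden, so the set is consistent.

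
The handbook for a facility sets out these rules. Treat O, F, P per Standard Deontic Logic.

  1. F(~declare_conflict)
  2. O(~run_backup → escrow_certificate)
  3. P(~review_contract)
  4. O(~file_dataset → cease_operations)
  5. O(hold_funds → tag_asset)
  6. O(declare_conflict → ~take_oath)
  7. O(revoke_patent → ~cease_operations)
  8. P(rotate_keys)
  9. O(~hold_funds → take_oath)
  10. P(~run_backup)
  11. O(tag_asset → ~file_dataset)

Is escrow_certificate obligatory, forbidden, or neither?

Premise 2 is O(~run_backup → escrow_certificate), but O(~run_backup) is not derivable from the premises (the permission P(~run_backup) asserts only ~O(run_backup), not O(~run_backup)), so it does not yield O(escrow_certificate).
No premise or chain of K-axiom applications forces O(escrow_certificate), and none forces O(~escrow_certificate). So escrow_certificate is neither obligatory nor forbidden under these norms.

Neither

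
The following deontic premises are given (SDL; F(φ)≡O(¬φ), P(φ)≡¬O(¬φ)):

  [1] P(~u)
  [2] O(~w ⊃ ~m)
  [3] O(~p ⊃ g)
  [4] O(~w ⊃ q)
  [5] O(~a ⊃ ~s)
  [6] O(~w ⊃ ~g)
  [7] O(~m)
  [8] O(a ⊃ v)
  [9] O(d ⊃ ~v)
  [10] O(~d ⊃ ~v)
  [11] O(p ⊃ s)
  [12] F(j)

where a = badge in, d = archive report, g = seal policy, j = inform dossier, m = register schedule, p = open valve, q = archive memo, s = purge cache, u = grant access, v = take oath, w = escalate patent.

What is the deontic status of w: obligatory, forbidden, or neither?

Premises 9 and 10 are O(d ⊃ ~v) and O(~d ⊃ ~v); every ideal world satisfies d or ~d, so in either case ~v holds — hence O(~v).
Premise 8, O(a ⊃ v), contraposes to O(~v ⊃ ~a); with O(~v) we get O(~a).
Premise 5 is O(~a ⊃ ~s); since O(~a), deontic closure gives O(~s).
Premise 11 is O(p ⊃ s); contrapositively O(~s ⊃ ~p). Since O(~s) holds, K gives O(~p).
Applying K to premise 3 (O(~p ⊃ g)) and O(~p) yields O(g).
Premise 6 is O(~w ⊃ ~g); contrapositively O(g ⊃ w). Since O(g) holds, K gives O(w).
Premises 1, 2, 4, 7, 12 do not contribute to this derivation.
Hence w is obligatory.

Obligatory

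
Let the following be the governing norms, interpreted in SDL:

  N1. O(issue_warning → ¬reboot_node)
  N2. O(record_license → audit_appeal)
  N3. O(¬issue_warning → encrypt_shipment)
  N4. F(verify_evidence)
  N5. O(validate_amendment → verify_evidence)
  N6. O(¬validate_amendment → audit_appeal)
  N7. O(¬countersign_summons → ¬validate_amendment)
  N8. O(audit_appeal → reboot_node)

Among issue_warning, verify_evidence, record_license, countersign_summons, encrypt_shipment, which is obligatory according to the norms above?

Premise 4 is F(verify_evidence), i.e. O(¬verify_evidence).
Premise 5, O(validate_amendment → verify_evidence), contraposes to O(¬verify_evidence → ¬validate_amendment); with O(¬verify_evidence) we get O(¬validate_amendment).
From O(¬validate_amendment) and premise 6, O(¬validate_amendment → audit_appeal), we obtain O(audit_appeal).
Premise 8 is O(audit_appeal → reboot_node); since O(audit_appeal), deontic closure gives O(reboot_node).
Premise 1 is O(issue_warning → ¬reboot_node); contrapositively O(reboot_node → ¬issue_warning). Since O(reboot_node) holds, K gives O(¬issue_warning).
Applying K to premise 3 (O(¬issue_warning → encrypt_shipment)) and O(¬issue_warning) yields O(encrypt_shipment).
So O(encrypt_shipment) holds — encrypt_shipment is obligatory. None of the other listed options is made obligatory by any chain of premises.

encrypt_shipment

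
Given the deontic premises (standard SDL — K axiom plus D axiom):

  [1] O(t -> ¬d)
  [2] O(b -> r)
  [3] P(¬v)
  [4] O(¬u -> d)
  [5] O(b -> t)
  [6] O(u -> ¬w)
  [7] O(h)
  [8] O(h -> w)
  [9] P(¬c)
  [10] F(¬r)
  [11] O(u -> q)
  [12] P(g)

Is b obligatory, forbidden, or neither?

From premise 7 we have O(h).
With premise 8, O(h -> w), the K-axiom yields O(w).
Premise 6 is O(u -> ¬w); contrapositively O(w -> ¬u). Since O(w) holds, K gives O(¬u).
Premise 4 is O(¬u -> d); since O(¬u), deontic closure gives O(d).
The contrapositive of premise 1 (O(t -> ¬d)) is O(d -> ¬t), and O(d) is already established, so O(¬t).
The contrapositive of premise 5 (O(b -> t)) is O(¬t -> ¬b), and O(¬t) is already established, so O(¬b).
Premises 2, 3, 9, 10, 11, 12 do not contribute to this derivation.
Thus O(¬b), which is F(b): b is forbidden.

Forbidden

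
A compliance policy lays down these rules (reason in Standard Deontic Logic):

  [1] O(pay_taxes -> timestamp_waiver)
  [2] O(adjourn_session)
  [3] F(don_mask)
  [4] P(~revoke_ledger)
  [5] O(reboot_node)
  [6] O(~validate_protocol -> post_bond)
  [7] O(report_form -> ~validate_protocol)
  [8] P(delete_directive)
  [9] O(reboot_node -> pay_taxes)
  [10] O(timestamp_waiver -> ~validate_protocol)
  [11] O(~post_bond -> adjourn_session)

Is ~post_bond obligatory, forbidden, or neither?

Premise 5 gives O(reboot_node).
With premise 9, O(reboot_node -> pay_taxes), the K-axiom yields O(pay_taxes).
From O(pay_taxes) and premise 1, O(pay_taxes -> timestamp_waiver), we obtain O(timestamp_waiver).
Applying K to premise 10 (O(timestamp_waiver -> ~validate_protocol)) and O(timestamp_waiver) yields O(~validate_protocol).
Applying K to premise 6 (O(~validate_protocol -> post_bond)) and O(~validate_protocol) yields O(post_bond).
Premises 2, 3, 4, 7, 8, 11 do not contribute to this derivation.
Thus O(post_bond), which is F(~post_bond): ~post_bond is forbidden.

Forbidden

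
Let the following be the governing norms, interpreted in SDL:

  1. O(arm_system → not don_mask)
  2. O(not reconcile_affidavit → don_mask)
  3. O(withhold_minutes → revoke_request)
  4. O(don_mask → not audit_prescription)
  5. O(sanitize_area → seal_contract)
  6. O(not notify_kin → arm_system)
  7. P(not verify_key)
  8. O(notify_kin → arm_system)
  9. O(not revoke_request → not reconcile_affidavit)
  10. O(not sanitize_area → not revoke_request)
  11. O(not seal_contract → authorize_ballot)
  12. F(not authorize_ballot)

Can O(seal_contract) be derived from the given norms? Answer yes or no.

Yes

Premises 6 and 8 are O(not notify_kin → arm_system) and O(notify_kin → arm_system); every ideal world satisfies not notify_kin or notify_kin, so in either case arm_system holds — hence O(arm_system).
Applying K to premise 1 (O(arm_system → not don_mask)) and O(arm_system) yields O(not don_mask).
The contrapositive of premise 2 (O(not reconcile_affidavit → don_mask)) is O(not don_mask → reconcile_affidavit), and O(not don_mask) is already established, so O(reconcile_affidavit).
Premise 9, O(not revoke_request → not reconcile_affidavit), contraposes to O(reconcile_affidavit → revoke_request); with O(reconcile_affidavit) we get O(revoke_request).
Premise 10 is O(not sanitize_area → not revoke_request); contrapositively O(revoke_request → sanitize_area). Since O(revoke_request) holds, K gives O(sanitize_area).
Premise 5 is O(sanitize_area → seal_contract); since O(sanitize_area), deontic closure gives O(seal_contract).
Premises 3, 4, 7, 11, 12 do not contribute to this derivation.
So O(seal_contract) follows.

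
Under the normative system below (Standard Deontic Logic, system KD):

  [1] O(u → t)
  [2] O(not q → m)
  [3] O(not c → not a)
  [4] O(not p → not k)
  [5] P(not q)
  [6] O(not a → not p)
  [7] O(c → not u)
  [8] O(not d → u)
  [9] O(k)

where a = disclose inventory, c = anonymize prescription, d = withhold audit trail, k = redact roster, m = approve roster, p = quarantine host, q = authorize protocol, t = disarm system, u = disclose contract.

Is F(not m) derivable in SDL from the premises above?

No

Premise 2 is O(not q → m), but O(not q) is not derivable from the premises (the permission P(not q) asserts only not O(q), not O(not q)), so it does not yield O(m).
No other premise forces O(m). An ideal world satisfying every premise can still have not m true, so F(not m) is not derivable.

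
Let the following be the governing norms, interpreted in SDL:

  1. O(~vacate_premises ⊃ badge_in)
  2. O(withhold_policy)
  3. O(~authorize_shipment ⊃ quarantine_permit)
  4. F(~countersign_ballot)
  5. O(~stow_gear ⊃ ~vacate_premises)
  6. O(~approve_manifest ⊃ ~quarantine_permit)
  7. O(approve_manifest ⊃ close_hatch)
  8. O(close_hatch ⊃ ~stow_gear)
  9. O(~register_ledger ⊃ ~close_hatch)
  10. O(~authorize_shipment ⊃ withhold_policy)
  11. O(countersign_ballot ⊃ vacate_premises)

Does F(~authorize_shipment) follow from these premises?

Premise 4 is F(~countersign_ballot), i.e. O(countersign_ballot).
Premise 11 is O(countersign_ballot ⊃ vacate_premises); since O(countersign_ballot), deontic closure gives O(vacate_premises).
Premise 5 is O(~stow_gear ⊃ ~vacate_premises); contrapositively O(vacate_premises ⊃ stow_gear). Since O(vacate_premises) holds, K gives O(stow_gear).
The contrapositive of premise 8 (O(close_hatch ⊃ ~stow_gear)) is O(stow_gear ⊃ ~close_hatch), and O(stow_gear) is already established, so O(~close_hatch).
Premise 7 is O(approve_manifest ⊃ close_hatch); contrapositively O(~close_hatch ⊃ ~approve_manifest). Since O(~close_hatch) holds, K gives O(~approve_manifest).
With premise 6, O(~approve_manifest ⊃ ~quarantine_permit), the K-axiom yields O(~quarantine_permit).
The contrapositive of premise 3 (O(~authorize_shipment ⊃ quarantine_permit)) is O(~quarantine_permit ⊃ authorize_shipment), and O(~quarantine_permit) is already established, so O(authorize_shipment).
Premises 1, 2, 9, 10 do not contribute to this derivation.
So O(authorize_shipment) holds, i.e. F(~authorize_shipment). The claim follows.

Yes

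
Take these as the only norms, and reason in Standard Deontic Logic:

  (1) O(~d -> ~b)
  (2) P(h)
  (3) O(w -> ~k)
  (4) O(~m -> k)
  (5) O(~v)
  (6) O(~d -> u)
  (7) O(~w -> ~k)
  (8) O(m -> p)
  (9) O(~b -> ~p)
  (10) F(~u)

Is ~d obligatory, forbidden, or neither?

Premises 3 and 7 are O(w -> ~k) and O(~w -> ~k); every ideal world satisfies w or ~w, so in either case ~k holds — hence O(~k).
Premise 4 is O(~m -> k); contrapositively O(~k -> m). Since O(~k) holds, K gives O(m).
Premise 8 is O(m -> p); since O(m), deontic closure gives O(p).
Premise 9, O(~b -> ~p), contraposes to O(p -> b); with O(p) we get O(b).
Premise 1 is O(~d -> ~b); contrapositively O(b -> d). Since O(b) holds, K gives O(d).
Premises 2, 5, 6, 10 do not contribute to this derivation.
Thus O(d), which is F(~d): ~d is forbidden.

Forbidden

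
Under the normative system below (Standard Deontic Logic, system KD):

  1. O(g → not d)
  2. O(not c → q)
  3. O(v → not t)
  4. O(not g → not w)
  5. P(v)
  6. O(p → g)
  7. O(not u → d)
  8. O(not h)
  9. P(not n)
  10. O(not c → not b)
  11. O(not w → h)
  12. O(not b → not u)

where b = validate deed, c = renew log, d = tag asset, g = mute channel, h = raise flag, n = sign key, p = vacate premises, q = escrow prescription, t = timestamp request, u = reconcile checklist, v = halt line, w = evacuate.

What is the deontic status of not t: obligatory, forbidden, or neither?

Neither

Premise 3 is O(v → not t), but O(v) is not derivable from the premises (the permission P(v) asserts only not O(not v), not O(v)), so it does not yield O(not t).
No premise or chain of K-axiom applications forces O(not t), and none forces O(t). So not t is neither obligatory nor forbidden under these norms.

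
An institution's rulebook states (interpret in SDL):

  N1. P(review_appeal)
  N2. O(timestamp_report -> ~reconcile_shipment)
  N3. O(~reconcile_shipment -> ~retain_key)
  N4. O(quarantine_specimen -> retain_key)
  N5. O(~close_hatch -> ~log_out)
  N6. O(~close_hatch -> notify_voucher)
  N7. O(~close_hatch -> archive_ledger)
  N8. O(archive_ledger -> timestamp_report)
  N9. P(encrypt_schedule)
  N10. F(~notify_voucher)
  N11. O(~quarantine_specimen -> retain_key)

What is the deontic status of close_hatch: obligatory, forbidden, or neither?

Premises 11 and 4 are O(~quarantine_specimen -> retain_key) and O(quarantine_specimen -> retain_key); every ideal world satisfies ~quarantine_specimen or quarantine_specimen, so in either case retain_key holds — hence O(retain_key).
Premise 3 is O(~reconcile_shipment -> ~retain_key); contrapositively O(retain_key -> reconcile_shipment). Since O(retain_key) holds, K gives O(reconcile_shipment).
The contrapositive of premise 2 (O(timestamp_report -> ~reconcile_shipment)) is O(reconcile_shipment -> ~timestamp_report), and O(reconcile_shipment) is already established, so O(~timestamp_report).
Premise 8 is O(archive_ledger -> timestamp_report); contrapositively O(~timestamp_report -> ~archive_ledger). Since O(~timestamp_report) holds, K gives O(~archive_ledger).
The contrapositive of premise 7 (O(~close_hatch -> archive_ledger)) is O(~archive_ledger -> close_hatch), and O(~archive_ledger) is already established, so O(close_hatch).
Premises 1, 5, 6, 9, 10 do not contribute to this derivation.
Hence close_hatch is obligatory.

Obligatory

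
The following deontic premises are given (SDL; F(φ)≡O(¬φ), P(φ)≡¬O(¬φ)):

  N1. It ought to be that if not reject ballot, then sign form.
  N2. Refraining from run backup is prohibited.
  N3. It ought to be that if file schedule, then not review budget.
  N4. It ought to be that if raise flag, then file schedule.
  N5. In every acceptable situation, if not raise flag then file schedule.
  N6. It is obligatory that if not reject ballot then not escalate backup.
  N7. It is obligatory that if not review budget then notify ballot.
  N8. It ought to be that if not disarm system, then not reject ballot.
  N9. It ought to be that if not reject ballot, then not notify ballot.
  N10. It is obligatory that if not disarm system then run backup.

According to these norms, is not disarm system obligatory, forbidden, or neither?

Premises 4 and 5 cover both cases: O(raise_flag → file_schedule) and O(¬raise_flag → file_schedule). Since raise_flag ∨ ¬raise_flag is a tautology, O(file_schedule) follows.
Premise 3 is O(file_schedule → ¬review_budget); since O(file_schedule), deontic closure gives O(¬review_budget).
With premise 7, O(¬review_budget → notify_ballot), the K-axiom yields O(notify_ballot).
Premise 9, O(¬reject_ballot → ¬notify_ballot), contraposes to O(notify_ballot → reject_ballot); with O(notify_ballot) we get O(reject_ballot).
Premise 8 is O(¬disarm_system → ¬reject_ballot); contrapositively O(reject_ballot → disarm_system). Since O(reject_ballot) holds, K gives O(disarm_system).
Premises 1, 2, 6, 10 do not contribute to this derivation.
Thus O(disarm_system), which is F(¬disarm_system): ¬disarm_system is forbidden.

Forbidden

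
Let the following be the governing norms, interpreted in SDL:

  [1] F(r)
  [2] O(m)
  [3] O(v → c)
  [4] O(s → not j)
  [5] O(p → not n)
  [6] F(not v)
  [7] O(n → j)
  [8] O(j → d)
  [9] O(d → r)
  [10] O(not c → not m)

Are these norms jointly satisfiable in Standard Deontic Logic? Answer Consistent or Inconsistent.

Consistent

Premise 10 is O(not c → not m), but O(not c) is not derivable from the premises, so it does not yield O(not m).
So O(not m) is not derivable, and the apparent clash with O(m) does not arise.
A world satisfying every obligation exists (e.g. c=true, d=false, j=false, m=true, n=false, p=false, r=false, s=false, v=true); no atom is both obligatory and forbidden, so the set is consistent.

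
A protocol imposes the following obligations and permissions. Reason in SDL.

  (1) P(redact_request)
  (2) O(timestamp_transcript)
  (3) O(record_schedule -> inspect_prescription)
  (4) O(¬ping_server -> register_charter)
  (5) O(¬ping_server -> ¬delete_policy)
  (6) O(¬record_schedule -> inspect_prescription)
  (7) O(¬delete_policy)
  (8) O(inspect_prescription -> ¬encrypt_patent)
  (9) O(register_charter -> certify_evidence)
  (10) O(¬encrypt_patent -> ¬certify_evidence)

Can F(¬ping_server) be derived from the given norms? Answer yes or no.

Yes

Premises 3 and 6 are O(record_schedule -> inspect_prescription) and O(¬record_schedule -> inspect_prescription); every ideal world satisfies record_schedule or ¬record_schedule, so in either case inspect_prescription holds — hence O(inspect_prescription).
Applying K to premise 8 (O(inspect_prescription -> ¬encrypt_patent)) and O(inspect_prescription) yields O(¬encrypt_patent).
From O(¬encrypt_patent) and premise 10, O(¬encrypt_patent -> ¬certify_evidence), we obtain O(¬certify_evidence).
Premise 9, O(register_charter -> certify_evidence), contraposes to O(¬certify_evidence -> ¬register_charter); with O(¬certify_evidence) we get O(¬register_charter).
Premise 4 is O(¬ping_server -> register_charter); contrapositively O(¬register_charter -> ping_server). Since O(¬register_charter) holds, K gives O(ping_server).
Premises 1, 2, 5, 7 do not contribute to this derivation.
So O(ping_server) holds, i.e. F(¬ping_server). The claim follows.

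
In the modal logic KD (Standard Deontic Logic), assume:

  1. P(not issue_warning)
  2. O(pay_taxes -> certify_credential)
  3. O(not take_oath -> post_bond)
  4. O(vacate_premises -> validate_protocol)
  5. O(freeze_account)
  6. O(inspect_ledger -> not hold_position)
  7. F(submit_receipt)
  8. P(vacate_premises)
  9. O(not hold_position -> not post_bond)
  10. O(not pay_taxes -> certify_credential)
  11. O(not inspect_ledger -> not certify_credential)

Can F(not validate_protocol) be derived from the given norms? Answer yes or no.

Premise 4 is O(vacate_premises -> validate_protocol), but O(vacate_premises) is not derivable from the premises (the permission P(vacate_premises) asserts only not O(not vacate_premises), not O(vacate_premises)), so it does not yield O(validate_protocol).
No other premise forces O(validate_protocol). An ideal world satisfying every premise can still have not validate_protocol true, so F(not validate_protocol) is not derivable.

No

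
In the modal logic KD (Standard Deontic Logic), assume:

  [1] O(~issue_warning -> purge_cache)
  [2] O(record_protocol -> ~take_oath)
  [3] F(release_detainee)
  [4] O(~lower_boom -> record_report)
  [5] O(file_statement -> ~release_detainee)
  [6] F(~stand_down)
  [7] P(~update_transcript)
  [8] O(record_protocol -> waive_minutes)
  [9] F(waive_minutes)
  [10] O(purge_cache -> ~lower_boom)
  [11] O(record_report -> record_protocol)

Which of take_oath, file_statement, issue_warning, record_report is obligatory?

Premise 9, F(waive_minutes), is equivalent to O(~waive_minutes).
The contrapositive of premise 8 (O(record_protocol -> waive_minutes)) is O(~waive_minutes -> ~record_protocol), and O(~waive_minutes) is already established, so O(~record_protocol).
Premise 11, O(record_report -> record_protocol), contraposes to O(~record_protocol -> ~record_report); with O(~record_protocol) we get O(~record_report).
Premise 4, O(~lower_boom -> record_report), contraposes to O(~record_report -> lower_boom); with O(~record_report) we get O(lower_boom).
Premise 10 is O(purge_cache -> ~lower_boom); contrapositively O(lower_boom -> ~purge_cache). Since O(lower_boom) holds, K gives O(~purge_cache).
Premise 1 is O(~issue_warning -> purge_cache); contrapositively O(~purge_cache -> issue_warning). Since O(~purge_cache) holds, K gives O(issue_warning).
So O(issue_warning) holds — issue_warning is obligatory. None of the other listed options is made obligatory by any chain of premises.

issue_warning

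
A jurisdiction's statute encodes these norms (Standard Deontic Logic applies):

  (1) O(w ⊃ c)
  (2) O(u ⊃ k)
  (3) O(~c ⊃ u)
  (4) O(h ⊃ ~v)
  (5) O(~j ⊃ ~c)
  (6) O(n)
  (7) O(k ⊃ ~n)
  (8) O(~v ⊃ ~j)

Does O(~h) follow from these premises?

From premise 6 we have O(n).
Premise 7, O(k ⊃ ~n), contraposes to O(n ⊃ ~k); with O(n) we get O(~k).
The contrapositive of premise 2 (O(u ⊃ k)) is O(~k ⊃ ~u), and O(~k) is already established, so O(~u).
Premise 3 is O(~c ⊃ u); contrapositively O(~u ⊃ c). Since O(~u) holds, K gives O(c).
The contrapositive of premise 5 (O(~j ⊃ ~c)) is O(c ⊃ j), and O(c) is already established, so O(j).
Premise 8 is O(~v ⊃ ~j); contrapositively O(j ⊃ v). Since O(j) holds, K gives O(v).
Premise 4, O(h ⊃ ~v), contraposes to O(v ⊃ ~h); with O(v) we get O(~h).
Premise 1 does not contribute to this derivation.
So O(~h) follows.

Yes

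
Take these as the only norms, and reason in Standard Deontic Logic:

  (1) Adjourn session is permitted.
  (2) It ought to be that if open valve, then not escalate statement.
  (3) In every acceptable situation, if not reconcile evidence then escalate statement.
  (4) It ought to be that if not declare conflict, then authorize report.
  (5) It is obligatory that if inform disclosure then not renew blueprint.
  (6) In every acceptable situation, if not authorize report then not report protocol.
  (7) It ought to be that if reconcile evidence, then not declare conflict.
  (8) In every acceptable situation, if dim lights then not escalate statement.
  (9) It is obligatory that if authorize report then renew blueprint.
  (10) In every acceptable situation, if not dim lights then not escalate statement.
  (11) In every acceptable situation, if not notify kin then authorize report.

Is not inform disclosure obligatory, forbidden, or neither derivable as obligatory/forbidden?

Obligatory

Premises 10 and 8 are O(¬dim_lights → ¬escalate_statement) and O(dim_lights → ¬escalate_statement); every ideal world satisfies ¬dim_lights or dim_lights, so in either case ¬escalate_statement holds — hence O(¬escalate_statement).
The contrapositive of premise 3 (O(¬reconcile_evidence → escalate_statement)) is O(¬escalate_statement → reconcile_evidence), and O(¬escalate_statement) is already established, so O(reconcile_evidence).
Applying K to premise 7 (O(reconcile_evidence → ¬declare_conflict)) and O(reconcile_evidence) yields O(¬declare_conflict).
From O(¬declare_conflict) and premise 4, O(¬declare_conflict → authorize_report), we obtain O(authorize_report).
With premise 9, O(authorize_report → renew_blueprint), the K-axiom yields O(renew_blueprint).
The contrapositive of premise 5 (O(inform_disclosure → ¬renew_blueprint)) is O(renew_blueprint → ¬inform_disclosure), and O(renew_blueprint) is already established, so O(¬inform_disclosure).
Premises 1, 2, 6, 11 do not contribute to this derivation.
Hence ¬inform_disclosure is obligatory.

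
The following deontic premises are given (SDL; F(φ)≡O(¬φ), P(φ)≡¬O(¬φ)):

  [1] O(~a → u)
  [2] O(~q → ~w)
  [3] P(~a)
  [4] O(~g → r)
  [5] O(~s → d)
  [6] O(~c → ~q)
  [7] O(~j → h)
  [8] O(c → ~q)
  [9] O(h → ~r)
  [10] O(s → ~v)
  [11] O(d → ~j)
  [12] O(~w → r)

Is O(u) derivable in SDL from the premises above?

No

Premise 1 is O(~a → u), but O(~a) is not derivable from the premises (the permission P(~a) asserts only ~O(a), not O(~a)), so it does not yield O(u).
No other premise forces O(u). An ideal world satisfying every premise can still have u false, so O(u) is not derivable.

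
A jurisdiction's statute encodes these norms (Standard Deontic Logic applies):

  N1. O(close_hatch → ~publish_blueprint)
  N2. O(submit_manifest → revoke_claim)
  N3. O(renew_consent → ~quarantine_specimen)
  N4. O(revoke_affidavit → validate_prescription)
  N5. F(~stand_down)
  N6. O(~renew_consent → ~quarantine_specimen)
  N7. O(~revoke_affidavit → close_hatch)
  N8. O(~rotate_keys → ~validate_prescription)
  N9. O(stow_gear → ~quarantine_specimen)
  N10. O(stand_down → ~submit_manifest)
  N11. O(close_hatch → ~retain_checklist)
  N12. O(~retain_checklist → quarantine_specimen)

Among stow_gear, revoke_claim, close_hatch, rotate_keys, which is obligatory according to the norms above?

rotate_keys

Premises 3 and 6 are O(renew_consent → ~quarantine_specimen) and O(~renew_consent → ~quarantine_specimen); every ideal world satisfies renew_consent or ~renew_consent, so in either case ~quarantine_specimen holds — hence O(~quarantine_specimen).
Premise 12 is O(~retain_checklist → quarantine_specimen); contrapositively O(~quarantine_specimen → retain_checklist). Since O(~quarantine_specimen) holds, K gives O(retain_checklist).
The contrapositive of premise 11 (O(close_hatch → ~retain_checklist)) is O(retain_checklist → ~close_hatch), and O(retain_checklist) is already established, so O(~close_hatch).
The contrapositive of premise 7 (O(~revoke_affidavit → close_hatch)) is O(~close_hatch → revoke_affidavit), and O(~close_hatch) is already established, so O(revoke_affidavit).
Applying K to premise 4 (O(revoke_affidavit → validate_prescription)) and O(revoke_affidavit) yields O(validate_prescription).
Premise 8, O(~rotate_keys → ~validate_prescription), contraposes to O(validate_prescription → rotate_keys); with O(validate_prescription) we get O(rotate_keys).
So O(rotate_keys) holds — rotate_keys is obligatory. None of the other listed options is made obligatory by any chain of premises.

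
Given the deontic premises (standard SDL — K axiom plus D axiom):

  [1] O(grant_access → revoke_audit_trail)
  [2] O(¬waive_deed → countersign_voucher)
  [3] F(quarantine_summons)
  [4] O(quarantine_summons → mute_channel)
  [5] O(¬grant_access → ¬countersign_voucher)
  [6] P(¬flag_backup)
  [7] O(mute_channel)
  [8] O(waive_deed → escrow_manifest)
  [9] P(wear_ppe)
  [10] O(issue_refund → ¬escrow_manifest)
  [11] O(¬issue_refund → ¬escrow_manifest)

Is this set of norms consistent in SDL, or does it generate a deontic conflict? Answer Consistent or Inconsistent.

Premise 4 is O(quarantine_summons → mute_channel); even if O(mute_channel) held, inferring O(quarantine_summons) would be affirming the consequent — invalid.
So O(quarantine_summons) is not derivable, and the apparent clash with O(¬quarantine_summons) does not arise.
A world satisfying every obligation exists (e.g. countersign_voucher=true, escrow_manifest=false, flag_backup=false, grant_access=true, issue_refund=false, mute_channel=true, quarantine_summons=false, revoke_audit_trail=true, waive_deed=false, wear_ppe=false); no atom is both obligatory and forbidden, so the set is consistent.

Consistent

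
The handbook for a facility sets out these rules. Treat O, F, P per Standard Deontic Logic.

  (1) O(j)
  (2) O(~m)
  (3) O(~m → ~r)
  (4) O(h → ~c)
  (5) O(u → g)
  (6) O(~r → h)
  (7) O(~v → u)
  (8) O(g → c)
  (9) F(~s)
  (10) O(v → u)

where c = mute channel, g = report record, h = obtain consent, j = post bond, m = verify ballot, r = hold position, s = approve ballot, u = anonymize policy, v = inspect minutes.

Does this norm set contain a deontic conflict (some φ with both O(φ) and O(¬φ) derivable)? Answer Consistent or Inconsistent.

Inconsistent

By case analysis on v: premise 10 gives O(v → u) and premise 7 gives O(~v → u), so O(u) either way.
Applying K to premise 5 (O(u → g)) and O(u) yields O(g).
From O(g) and premise 8, O(g → c), we obtain O(c).
Premise 4 is O(h → ~c); contrapositively O(c → ~h). Since O(c) holds, K gives O(~h).
The contrapositive of premise 6 (O(~r → h)) is O(~h → r), and O(~h) is already established, so O(r).
Premise 3, O(~m → ~r), contraposes to O(r → m); with O(r) we get O(m).
Yet premise 2 states O(~m).
We now have both O(m) and O(~m) — m is simultaneously obligatory and forbidden, violating the D-axiom.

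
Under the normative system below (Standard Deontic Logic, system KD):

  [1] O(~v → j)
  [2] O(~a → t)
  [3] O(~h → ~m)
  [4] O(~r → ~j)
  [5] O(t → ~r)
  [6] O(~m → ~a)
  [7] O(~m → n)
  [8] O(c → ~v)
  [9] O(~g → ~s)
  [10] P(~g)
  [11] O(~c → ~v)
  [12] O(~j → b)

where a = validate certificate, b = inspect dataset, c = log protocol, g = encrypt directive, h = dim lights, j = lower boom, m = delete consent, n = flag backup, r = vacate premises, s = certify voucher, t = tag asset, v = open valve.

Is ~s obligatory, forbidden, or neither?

Neither

Premise 9 is O(~g → ~s), but O(~g) is not derivable from the premises (the permission P(~g) asserts only ~O(g), not O(~g)), so it does not yield O(~s).
No premise or chain of K-axiom applications forces O(~s), and none forces O(s). So ~s is neither obligatory nor forbidden under these norms.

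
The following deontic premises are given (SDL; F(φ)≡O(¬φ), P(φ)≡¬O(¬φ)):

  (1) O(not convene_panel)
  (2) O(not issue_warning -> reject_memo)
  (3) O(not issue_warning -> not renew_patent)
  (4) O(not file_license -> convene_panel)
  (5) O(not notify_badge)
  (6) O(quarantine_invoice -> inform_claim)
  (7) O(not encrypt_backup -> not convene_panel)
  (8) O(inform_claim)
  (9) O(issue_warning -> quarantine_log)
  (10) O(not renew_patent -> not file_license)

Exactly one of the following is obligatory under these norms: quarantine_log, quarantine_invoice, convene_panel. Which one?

quarantine_log

From premise 1 we have O(not convene_panel).
Premise 4, O(not file_license -> convene_panel), contraposes to O(not convene_panel -> file_license); with O(not convene_panel) we get O(file_license).
The contrapositive of premise 10 (O(not renew_patent -> not file_license)) is O(file_license -> renew_patent), and O(file_license) is already established, so O(renew_patent).
Premise 3 is O(not issue_warning -> not renew_patent); contrapositively O(renew_patent -> issue_warning). Since O(renew_patent) holds, K gives O(issue_warning).
With premise 9, O(issue_warning -> quarantine_log), the K-axiom yields O(quarantine_log).
So O(quarantine_log) holds — quarantine_log is obligatory. None of the other listed options is made obligatory by any chain of premises.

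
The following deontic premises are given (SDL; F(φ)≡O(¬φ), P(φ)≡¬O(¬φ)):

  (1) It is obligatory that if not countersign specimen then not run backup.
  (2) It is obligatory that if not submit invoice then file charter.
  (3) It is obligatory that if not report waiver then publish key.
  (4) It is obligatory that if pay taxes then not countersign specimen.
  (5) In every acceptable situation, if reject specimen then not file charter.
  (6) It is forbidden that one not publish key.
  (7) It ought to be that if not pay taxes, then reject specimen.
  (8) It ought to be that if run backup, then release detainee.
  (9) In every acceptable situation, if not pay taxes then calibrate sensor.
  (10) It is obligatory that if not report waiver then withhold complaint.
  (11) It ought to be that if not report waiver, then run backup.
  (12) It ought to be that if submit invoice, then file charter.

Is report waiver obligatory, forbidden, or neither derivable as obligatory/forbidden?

By case analysis on ¬submit_invoice: premise 2 gives O(¬submit_invoice → file_charter) and premise 12 gives O(submit_invoice → file_charter), so O(file_charter) either way.
Premise 5, O(reject_specimen → ¬file_charter), contraposes to O(file_charter → ¬reject_specimen); with O(file_charter) we get O(¬reject_specimen).
Premise 7, O(¬pay_taxes → reject_specimen), contraposes to O(¬reject_specimen → pay_taxes); with O(¬reject_specimen) we get O(pay_taxes).
With premise 4, O(pay_taxes → ¬countersign_specimen), the K-axiom yields O(¬countersign_specimen).
Applying K to premise 1 (O(¬countersign_specimen → ¬run_backup)) and O(¬countersign_specimen) yields O(¬run_backup).
Premise 11, O(¬report_waiver → run_backup), contraposes to O(¬run_backup → report_waiver); with O(¬run_backup) we get O(report_waiver).
Premises 3, 6, 8, 9, 10 do not contribute to this derivation.
Hence report_waiver is obligatory.

Obligatory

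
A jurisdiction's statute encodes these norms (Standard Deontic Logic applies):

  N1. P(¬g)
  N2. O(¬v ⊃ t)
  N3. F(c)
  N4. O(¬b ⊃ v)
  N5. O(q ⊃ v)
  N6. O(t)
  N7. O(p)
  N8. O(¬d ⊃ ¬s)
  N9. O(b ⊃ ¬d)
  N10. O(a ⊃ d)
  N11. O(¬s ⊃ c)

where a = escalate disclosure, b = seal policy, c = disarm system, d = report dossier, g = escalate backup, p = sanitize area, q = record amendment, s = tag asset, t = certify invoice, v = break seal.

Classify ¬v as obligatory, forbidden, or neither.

Forbidden

Premise 3 is F(c), i.e. O(¬c).
The contrapositive of premise 11 (O(¬s ⊃ c)) is O(¬c ⊃ s), and O(¬c) is already established, so O(s).
Premise 8 is O(¬d ⊃ ¬s); contrapositively O(s ⊃ d). Since O(s) holds, K gives O(d).
The contrapositive of premise 9 (O(b ⊃ ¬d)) is O(d ⊃ ¬b), and O(d) is already established, so O(¬b).
Premise 4 is O(¬b ⊃ v); since O(¬b), deontic closure gives O(v).
Premises 1, 2, 5, 6, 7, 10 do not contribute to this derivation.
Thus O(v), which is F(¬v): ¬v is forbidden.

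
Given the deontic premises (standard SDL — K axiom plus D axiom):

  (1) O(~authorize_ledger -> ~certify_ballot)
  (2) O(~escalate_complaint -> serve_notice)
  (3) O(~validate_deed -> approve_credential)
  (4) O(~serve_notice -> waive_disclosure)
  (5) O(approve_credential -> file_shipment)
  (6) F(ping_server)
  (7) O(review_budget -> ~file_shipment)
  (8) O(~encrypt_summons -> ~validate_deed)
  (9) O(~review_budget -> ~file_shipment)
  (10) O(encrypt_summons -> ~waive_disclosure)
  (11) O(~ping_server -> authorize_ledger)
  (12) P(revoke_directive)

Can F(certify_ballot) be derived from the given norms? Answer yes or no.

No

Premise 1 is O(~authorize_ledger -> ~certify_ballot), but O(~authorize_ledger) is not derivable from the premises, so it does not yield O(~certify_ballot).
No other premise forces O(~certify_ballot). An ideal world satisfying every premise can still have certify_ballot true, so F(certify_ballot) is not derivable.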